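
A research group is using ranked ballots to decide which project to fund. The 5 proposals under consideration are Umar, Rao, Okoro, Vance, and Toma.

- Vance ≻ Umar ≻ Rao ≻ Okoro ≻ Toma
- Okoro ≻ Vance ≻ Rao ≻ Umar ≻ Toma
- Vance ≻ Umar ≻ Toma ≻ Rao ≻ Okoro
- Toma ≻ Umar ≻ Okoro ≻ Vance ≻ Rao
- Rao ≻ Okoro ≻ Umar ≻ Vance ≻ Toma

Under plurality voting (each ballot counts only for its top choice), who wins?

First-place vote totals:
  Umar: 0
  Rao: 1
  Okoro: 1
  Vance: 2
  Toma: 1
Vance has the most first-place votes.

Vance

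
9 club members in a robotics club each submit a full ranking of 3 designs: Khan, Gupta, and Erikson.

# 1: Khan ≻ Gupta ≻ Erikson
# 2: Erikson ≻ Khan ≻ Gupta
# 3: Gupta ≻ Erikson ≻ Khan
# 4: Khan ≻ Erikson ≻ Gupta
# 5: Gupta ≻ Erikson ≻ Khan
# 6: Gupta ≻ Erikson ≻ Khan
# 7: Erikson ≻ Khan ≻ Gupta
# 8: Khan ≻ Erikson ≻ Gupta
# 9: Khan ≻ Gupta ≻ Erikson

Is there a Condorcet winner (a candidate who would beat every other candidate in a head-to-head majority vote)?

No

Head-to-head results (9 voters total):
Khan vs Gupta: Khan wins 6–3.
Khan vs Erikson: Erikson wins 5–4.
Gupta vs Erikson: Gupta wins 5–4.
No candidate beats all others: Khan beats Gupta beats Erikson beats Khan, a majority cycle.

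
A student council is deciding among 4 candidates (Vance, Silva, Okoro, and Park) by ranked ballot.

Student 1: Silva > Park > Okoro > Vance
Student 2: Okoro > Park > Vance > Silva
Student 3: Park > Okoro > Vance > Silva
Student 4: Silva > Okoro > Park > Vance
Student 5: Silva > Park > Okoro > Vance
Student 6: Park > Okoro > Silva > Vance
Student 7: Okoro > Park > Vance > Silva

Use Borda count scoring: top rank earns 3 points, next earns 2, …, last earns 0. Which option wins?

Park

Borda scores:
  Vance: 0 + 1 + 1 + 0 + 0 + 0 + 1 = 3
  Silva: 3 + 0 + 0 + 3 + 3 + 1 + 0 = 10
  Okoro: 1 + 3 + 2 + 2 + 1 + 2 + 3 = 14
  Park: 2 + 2 + 3 + 1 + 2 + 3 + 2 = 15
Park has the highest total.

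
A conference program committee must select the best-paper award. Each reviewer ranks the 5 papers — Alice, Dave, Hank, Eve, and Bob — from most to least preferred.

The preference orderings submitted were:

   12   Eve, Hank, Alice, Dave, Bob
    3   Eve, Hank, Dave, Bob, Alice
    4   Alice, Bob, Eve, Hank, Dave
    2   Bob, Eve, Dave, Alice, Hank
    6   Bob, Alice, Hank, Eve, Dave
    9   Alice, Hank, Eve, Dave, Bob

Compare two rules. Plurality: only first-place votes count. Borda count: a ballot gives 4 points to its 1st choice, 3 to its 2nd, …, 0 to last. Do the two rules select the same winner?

Plurality first-place counts: Alice 13, Dave 0, Hank 0, Eve 15, Bob 8 → Eve.
Borda totals: Alice 96, Dave 31, Hank 88, Eve 98, Bob 47 → Eve.
The two rules agree on Eve.

Yes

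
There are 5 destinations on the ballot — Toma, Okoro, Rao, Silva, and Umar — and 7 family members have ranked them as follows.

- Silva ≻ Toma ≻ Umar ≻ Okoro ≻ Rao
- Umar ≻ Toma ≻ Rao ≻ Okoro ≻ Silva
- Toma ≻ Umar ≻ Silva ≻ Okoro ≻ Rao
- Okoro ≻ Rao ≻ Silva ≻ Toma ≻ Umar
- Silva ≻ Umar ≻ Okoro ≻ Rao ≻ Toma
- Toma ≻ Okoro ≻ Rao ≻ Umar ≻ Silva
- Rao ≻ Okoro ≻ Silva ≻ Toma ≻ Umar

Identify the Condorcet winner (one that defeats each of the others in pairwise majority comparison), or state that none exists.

Head-to-head results (7 voters total):
Toma vs Okoro: Toma wins 4–3.
Toma vs Rao: Toma wins 4–3.
Toma vs Silva: Silva wins 4–3.
Toma vs Umar: Toma wins 5–2.
Okoro vs Rao: Okoro wins 5–2.
Okoro vs Silva: Okoro wins 4–3.
Okoro vs Umar: Umar wins 4–3.
Rao vs Silva: Rao wins 4–3.
Rao vs Umar: Umar wins 4–3.
Silva vs Umar: Silva wins 4–3.
No candidate beats all others: Toma beats Okoro beats Silva beats Toma, a majority cycle.

No Condorcet winner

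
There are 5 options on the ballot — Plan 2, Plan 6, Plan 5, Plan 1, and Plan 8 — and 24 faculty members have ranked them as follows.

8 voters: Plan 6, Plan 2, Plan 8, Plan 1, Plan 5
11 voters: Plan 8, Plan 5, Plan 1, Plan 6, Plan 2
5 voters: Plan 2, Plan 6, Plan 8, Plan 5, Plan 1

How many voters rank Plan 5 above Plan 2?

11

Ballots ranking Plan 5 above Plan 2: 11.
Ballots ranking Plan 2 above Plan 5: 8+5 = 13.
So 11 of 24 voters prefer Plan 5 to Plan 2.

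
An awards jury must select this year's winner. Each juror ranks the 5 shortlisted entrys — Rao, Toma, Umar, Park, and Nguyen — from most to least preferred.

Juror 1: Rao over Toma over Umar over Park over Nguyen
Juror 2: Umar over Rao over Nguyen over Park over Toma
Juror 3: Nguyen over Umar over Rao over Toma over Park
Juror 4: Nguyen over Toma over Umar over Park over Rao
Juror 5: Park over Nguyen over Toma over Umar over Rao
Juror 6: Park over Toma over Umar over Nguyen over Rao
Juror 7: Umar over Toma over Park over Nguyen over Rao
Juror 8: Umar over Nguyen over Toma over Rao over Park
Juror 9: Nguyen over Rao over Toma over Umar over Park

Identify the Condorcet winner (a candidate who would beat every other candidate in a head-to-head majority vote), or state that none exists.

Head-to-head results (9 voters total):
Rao vs Toma: Toma wins 5–4.
Rao vs Umar: Umar wins 7–2.
Rao vs Park: Rao wins 5–4.
Rao vs Nguyen: Nguyen wins 7–2.
Toma vs Umar: Toma wins 5–4.
Toma vs Park: Toma wins 6–3.
Toma vs Nguyen: Nguyen wins 6–3.
Umar vs Park: Umar wins 7–2.
Umar vs Nguyen: Umar wins 5–4.
Park vs Nguyen: Nguyen wins 5–4.
No candidate beats all others: Toma beats Umar beats Nguyen beats Toma, a majority cycle.

No Condorcet winner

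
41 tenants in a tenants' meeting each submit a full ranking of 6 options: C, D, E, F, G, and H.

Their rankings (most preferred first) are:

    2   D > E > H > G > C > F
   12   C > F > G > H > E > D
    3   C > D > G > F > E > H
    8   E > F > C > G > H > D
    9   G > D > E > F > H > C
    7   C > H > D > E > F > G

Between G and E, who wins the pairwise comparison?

G

Ballots ranking G above E: 12+3+9 = 24.
Ballots ranking E above G: 2+8+7 = 17.
G wins the head-to-head, 24–17.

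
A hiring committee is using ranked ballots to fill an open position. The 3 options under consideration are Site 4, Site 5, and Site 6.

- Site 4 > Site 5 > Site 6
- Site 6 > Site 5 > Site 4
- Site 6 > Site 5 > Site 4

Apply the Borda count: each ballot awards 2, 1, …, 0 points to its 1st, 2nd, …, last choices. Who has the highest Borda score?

Site 6

Borda scores:
  Site 4: 2 + 0 + 0 = 2
  Site 5: 1 + 1 + 1 = 3
  Site 6: 0 + 2 + 2 = 4
Site 6 has the highest total.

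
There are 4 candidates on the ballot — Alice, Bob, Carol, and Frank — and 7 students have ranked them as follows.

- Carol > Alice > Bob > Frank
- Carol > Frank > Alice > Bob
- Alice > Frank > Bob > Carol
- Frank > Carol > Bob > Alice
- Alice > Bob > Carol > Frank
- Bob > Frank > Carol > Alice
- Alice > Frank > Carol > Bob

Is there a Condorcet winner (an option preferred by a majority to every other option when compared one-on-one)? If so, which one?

Head-to-head results (7 voters total):
Alice vs Bob: Alice wins 5–2.
Alice vs Carol: Carol wins 4–3.
Alice vs Frank: Alice wins 4–3.
Bob vs Carol: Carol wins 4–3.
Bob vs Frank: Frank wins 4–3.
Carol vs Frank: Frank wins 4–3.
No candidate beats all others: Alice beats Frank beats Carol beats Alice, a majority cycle.

None — there is no Condorcet winner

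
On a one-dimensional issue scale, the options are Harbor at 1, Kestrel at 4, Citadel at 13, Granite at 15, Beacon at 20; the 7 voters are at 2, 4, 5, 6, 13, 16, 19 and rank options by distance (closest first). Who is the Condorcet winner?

Kestrel

With single-peaked preferences on a line, the Condorcet winner is the candidate closest to the median voter.
The median voter (position 6) is closest to Kestrel at 4.
Check: Kestrel vs Harbor — voters closer to Kestrel: 6 of 7.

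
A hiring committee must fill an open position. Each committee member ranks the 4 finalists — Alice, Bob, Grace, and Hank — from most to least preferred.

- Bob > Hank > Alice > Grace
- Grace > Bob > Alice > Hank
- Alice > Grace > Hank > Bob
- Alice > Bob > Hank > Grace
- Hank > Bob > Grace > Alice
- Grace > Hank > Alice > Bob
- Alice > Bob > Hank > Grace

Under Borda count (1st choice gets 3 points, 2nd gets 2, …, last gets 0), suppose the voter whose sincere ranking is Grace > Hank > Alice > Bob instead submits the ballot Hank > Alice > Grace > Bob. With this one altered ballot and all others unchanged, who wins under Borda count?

Borda totals with the altered ballot: Alice 13, Bob 11, Grace 7, Hank 11.
The winner is unchanged: still Alice.

Alice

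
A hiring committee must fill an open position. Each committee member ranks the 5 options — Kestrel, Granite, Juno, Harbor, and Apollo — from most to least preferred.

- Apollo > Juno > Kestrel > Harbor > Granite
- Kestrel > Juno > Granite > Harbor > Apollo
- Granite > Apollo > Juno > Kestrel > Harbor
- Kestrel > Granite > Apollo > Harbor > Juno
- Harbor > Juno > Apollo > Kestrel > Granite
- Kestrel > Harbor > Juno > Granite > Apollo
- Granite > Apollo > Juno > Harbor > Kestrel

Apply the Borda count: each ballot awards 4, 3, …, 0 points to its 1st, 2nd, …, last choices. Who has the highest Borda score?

Kestrel

Borda scores:
  Kestrel: 2 + 4 + 1 + 4 + 1 + 4 + 0 = 16
  Granite: 0 + 2 + 4 + 3 + 0 + 1 + 4 = 14
  Juno: 3 + 3 + 2 + 0 + 3 + 2 + 2 = 15
  Harbor: 1 + 1 + 0 + 1 + 4 + 3 + 1 = 11
  Apollo: 4 + 0 + 3 + 2 + 2 + 0 + 3 = 14
Kestrel has the highest total.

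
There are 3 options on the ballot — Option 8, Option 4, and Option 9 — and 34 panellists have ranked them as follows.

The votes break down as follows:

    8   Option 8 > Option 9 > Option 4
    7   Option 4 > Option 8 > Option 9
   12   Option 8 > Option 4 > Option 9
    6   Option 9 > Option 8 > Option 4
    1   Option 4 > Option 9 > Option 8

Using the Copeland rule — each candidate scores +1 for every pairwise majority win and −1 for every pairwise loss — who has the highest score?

Pairwise results:
  Option 8 vs Option 4: Option 8 wins 26–8.
  Option 8 vs Option 9: Option 8 wins 27–7.
  Option 4 vs Option 9: Option 4 wins 20–14.
Copeland scores (wins − losses):
  Option 8: 2 − 0 = 2
  Option 4: 1 − 1 = 0
  Option 9: 0 − 2 = -2
Option 8 has the best Copeland score.

Option 8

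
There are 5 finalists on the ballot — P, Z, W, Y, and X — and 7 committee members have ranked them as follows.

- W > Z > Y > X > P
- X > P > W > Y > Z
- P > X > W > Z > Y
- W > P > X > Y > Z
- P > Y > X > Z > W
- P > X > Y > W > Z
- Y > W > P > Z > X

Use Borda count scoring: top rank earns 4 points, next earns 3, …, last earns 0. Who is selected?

P

Borda scores:
  P: 0 + 3 + 4 + 3 + 4 + 4 + 2 = 20
  Z: 3 + 0 + 1 + 0 + 1 + 0 + 1 = 6
  W: 4 + 2 + 2 + 4 + 0 + 1 + 3 = 16
  Y: 2 + 1 + 0 + 1 + 3 + 2 + 4 = 13
  X: 1 + 4 + 3 + 2 + 2 + 3 + 0 = 15
P has the highest total.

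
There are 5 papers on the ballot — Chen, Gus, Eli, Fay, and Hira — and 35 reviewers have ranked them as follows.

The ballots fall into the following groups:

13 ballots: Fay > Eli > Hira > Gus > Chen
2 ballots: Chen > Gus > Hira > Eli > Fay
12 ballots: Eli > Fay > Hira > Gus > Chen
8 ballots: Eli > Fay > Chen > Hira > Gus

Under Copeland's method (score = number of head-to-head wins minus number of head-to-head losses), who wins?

Pairwise results:
  Chen vs Gus: Gus wins 25–10.
  Chen vs Eli: Eli wins 33–2.
  Chen vs Fay: Fay wins 33–2.
  Chen vs Hira: Hira wins 25–10.
  Gus vs Eli: Eli wins 33–2.
  Gus vs Fay: Fay wins 33–2.
  Gus vs Hira: Hira wins 33–2.
  Eli vs Fay: Eli wins 22–13.
  Eli vs Hira: Eli wins 33–2.
  Fay vs Hira: Fay wins 33–2.
Copeland scores (wins − losses):
  Chen: 0 − 4 = -4
  Gus: 1 − 3 = -2
  Eli: 4 − 0 = 4
  Fay: 3 − 1 = 2
  Hira: 2 − 2 = 0
Eli has the best Copeland score.

Eli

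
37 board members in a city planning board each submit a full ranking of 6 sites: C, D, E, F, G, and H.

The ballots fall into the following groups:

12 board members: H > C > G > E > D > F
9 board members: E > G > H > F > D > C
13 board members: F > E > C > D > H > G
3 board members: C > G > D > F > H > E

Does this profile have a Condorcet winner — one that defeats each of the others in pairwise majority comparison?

Head-to-head results (37 voters total):
C vs D: C wins 28–9.
C vs E: E wins 22–15.
C vs F: F wins 22–15.
C vs G: C wins 28–9.
C vs H: H wins 21–16.
D vs E: E wins 34–3.
D vs F: F wins 22–15.
D vs G: G wins 24–13.
D vs H: H wins 21–16.
E vs F: E wins 21–16.
E vs G: E wins 22–15.
E vs H: E wins 22–15.
F vs G: G wins 24–13.
F vs H: H wins 21–16.
G vs H: H wins 25–12.
E beats each rival — C (22–15), D (34–3), F (21–16), G (22–15), H (22–15) — so E is the Condorcet winner.

Yes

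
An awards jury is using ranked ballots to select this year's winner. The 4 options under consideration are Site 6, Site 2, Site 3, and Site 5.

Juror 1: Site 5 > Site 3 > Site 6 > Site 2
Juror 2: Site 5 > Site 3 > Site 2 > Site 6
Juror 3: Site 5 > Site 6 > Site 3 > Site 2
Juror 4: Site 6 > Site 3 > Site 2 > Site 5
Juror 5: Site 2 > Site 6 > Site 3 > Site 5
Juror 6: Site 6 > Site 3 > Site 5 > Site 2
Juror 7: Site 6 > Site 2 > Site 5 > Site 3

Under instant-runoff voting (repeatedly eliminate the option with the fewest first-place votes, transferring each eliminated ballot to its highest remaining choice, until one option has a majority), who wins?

Round 1: Site 6 3, Site 5 3, Site 2 1, Site 3 0. Site 3 has the fewest and is eliminated.
Round 2: Site 6 3, Site 5 3, Site 2 1. Site 2 has the fewest and is eliminated.
Round 3: Site 6 4, Site 5 3. Site 6 has a majority.

Site 6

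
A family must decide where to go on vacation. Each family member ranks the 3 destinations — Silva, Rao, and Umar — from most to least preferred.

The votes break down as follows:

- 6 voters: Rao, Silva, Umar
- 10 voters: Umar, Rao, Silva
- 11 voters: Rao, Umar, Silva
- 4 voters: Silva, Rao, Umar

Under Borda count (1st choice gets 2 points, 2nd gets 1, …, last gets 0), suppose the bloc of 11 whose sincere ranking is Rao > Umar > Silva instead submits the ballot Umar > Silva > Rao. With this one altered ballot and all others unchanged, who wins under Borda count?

Umar

Borda totals with the altered ballot: Silva 25, Rao 26, Umar 42.
The switch changes the winner from Rao to Umar.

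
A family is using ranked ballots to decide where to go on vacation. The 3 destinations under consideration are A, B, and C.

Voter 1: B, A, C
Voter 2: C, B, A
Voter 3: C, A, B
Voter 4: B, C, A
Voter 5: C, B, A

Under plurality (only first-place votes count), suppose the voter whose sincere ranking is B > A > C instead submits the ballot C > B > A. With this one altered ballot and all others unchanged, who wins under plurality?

First-place totals with the altered ballot: A 0, B 1, C 4.
The winner is unchanged: still C.

C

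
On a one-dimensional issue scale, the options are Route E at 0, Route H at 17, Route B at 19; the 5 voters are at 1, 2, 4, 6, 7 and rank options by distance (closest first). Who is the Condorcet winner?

With single-peaked preferences on a line, the Condorcet winner is the candidate closest to the median voter.
The median voter (position 4) is closest to Route E at 0.
Check: Route E vs Route B — voters closer to Route E: 5 of 5.

Route E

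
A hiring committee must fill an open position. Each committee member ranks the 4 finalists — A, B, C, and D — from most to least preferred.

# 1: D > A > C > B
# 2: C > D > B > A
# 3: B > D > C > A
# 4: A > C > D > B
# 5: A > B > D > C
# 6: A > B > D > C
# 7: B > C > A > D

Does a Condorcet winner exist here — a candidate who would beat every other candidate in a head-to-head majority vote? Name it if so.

A

Head-to-head results (7 voters total):
A vs B: A wins 4–3.
A vs C: A wins 4–3.
A vs D: A wins 4–3.
B vs C: B wins 4–3.
B vs D: B wins 4–3.
C vs D: D wins 4–3.
A beats each rival — B (4–3), C (4–3), D (4–3) — so A is the Condorcet winner.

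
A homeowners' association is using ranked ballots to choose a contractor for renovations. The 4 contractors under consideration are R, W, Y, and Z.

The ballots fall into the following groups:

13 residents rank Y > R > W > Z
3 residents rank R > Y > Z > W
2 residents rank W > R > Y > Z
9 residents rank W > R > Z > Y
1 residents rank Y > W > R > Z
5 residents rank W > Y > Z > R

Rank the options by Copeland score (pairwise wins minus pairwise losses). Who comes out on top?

Pairwise results:
  R vs W: W wins 17–16.
  R vs Y: Y wins 19–14.
  R vs Z: R wins 28–5.
  W vs Y: Y wins 17–16.
  W vs Z: W wins 30–3.
  Y vs Z: Y wins 24–9.
Copeland scores (wins − losses):
  R: 1 − 2 = -1
  W: 2 − 1 = 1
  Y: 3 − 0 = 3
  Z: 0 − 3 = -3
Y has the best Copeland score.

Y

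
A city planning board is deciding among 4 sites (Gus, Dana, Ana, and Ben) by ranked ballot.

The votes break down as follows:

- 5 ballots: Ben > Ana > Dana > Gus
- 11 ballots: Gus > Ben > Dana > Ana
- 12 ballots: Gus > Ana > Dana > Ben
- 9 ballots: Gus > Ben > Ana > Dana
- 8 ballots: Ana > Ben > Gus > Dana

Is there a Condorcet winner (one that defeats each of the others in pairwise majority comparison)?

Head-to-head results (45 voters total):
Gus vs Dana: Gus wins 40–5.
Gus vs Ana: Gus wins 32–13.
Gus vs Ben: Gus wins 32–13.
Dana vs Ana: Ana wins 34–11.
Dana vs Ben: Ben wins 33–12.
Ana vs Ben: Ben wins 25–20.
Gus beats each rival — Dana (40–5), Ana (32–13), Ben (32–13) — so Gus is the Condorcet winner.

Yes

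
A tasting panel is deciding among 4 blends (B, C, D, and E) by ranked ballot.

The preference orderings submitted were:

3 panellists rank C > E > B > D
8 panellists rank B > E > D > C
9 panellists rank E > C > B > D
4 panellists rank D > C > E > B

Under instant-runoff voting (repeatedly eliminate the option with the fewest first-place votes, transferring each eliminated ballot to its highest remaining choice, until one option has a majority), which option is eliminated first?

C

Round 1: E 9, B 8, D 4, C 3. C has the fewest and is eliminated.
Round 2: E 12, B 8, D 4. D has the fewest and is eliminated.
Round 3: E 16, B 8. E has a majority.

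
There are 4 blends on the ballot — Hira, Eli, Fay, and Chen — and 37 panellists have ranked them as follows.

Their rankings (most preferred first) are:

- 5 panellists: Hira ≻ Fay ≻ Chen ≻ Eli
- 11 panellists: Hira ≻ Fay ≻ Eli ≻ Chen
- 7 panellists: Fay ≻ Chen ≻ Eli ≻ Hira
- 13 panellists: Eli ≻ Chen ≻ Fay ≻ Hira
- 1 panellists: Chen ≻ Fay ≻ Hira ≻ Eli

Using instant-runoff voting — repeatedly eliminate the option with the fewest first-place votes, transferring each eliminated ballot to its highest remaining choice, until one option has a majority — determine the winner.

Eli

Round 1: Hira 16, Eli 13, Fay 7, Chen 1. Chen has the fewest and is eliminated.
Round 2: Hira 16, Eli 13, Fay 8. Fay has the fewest and is eliminated.
Round 3: Eli 20, Hira 17. Eli has a majority.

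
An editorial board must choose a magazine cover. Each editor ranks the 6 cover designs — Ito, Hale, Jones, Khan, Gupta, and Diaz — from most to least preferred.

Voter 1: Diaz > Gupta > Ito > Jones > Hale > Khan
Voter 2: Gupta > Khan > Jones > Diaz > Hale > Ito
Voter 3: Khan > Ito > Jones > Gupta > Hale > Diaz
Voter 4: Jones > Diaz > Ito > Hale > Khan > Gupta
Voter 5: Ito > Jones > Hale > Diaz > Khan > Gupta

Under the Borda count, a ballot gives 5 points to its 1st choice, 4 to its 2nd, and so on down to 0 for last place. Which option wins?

Jones

Borda scores:
  Ito: 3 + 0 + 4 + 3 + 5 = 15
  Hale: 1 + 1 + 1 + 2 + 3 = 8
  Jones: 2 + 3 + 3 + 5 + 4 = 17
  Khan: 0 + 4 + 5 + 1 + 1 = 11
  Gupta: 4 + 5 + 2 + 0 + 0 = 11
  Diaz: 5 + 2 + 0 + 4 + 2 = 13
Jones has the highest total.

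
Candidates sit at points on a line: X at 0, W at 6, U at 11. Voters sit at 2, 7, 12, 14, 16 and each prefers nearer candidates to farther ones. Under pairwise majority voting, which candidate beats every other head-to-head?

U

With single-peaked preferences on a line, the Condorcet winner is the candidate closest to the median voter.
The median voter (position 12) is closest to U at 11.
Check: U vs W — voters closer to U: 3 of 5.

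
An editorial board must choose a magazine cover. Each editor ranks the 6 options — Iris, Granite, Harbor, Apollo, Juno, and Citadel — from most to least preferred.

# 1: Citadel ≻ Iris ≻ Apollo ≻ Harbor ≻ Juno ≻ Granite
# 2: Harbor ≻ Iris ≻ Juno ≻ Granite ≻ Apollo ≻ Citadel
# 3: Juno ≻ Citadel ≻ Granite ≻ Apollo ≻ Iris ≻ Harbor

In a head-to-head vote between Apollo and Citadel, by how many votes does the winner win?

1

Ballots ranking Apollo above Citadel: 1.
Ballots ranking Citadel above Apollo: 2.
Citadel wins 2–1, a margin of 1.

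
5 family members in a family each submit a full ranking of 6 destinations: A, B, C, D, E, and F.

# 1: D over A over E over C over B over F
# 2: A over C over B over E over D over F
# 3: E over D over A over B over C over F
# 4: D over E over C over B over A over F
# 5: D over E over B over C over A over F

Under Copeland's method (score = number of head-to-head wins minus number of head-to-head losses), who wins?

Pairwise results:
  A vs B: A wins 3–2.
  A vs C: A wins 3–2.
  A vs D: D wins 4–1.
  A vs E: E wins 3–2.
  A vs F: A wins 5–0.
  B vs C: C wins 3–2.
  B vs D: D wins 4–1.
  B vs E: E wins 4–1.
  B vs F: B wins 5–0.
  C vs D: D wins 4–1.
  C vs E: E wins 4–1.
  C vs F: C wins 5–0.
  D vs E: D wins 3–2.
  D vs F: D wins 5–0.
  E vs F: E wins 5–0.
Copeland scores (wins − losses):
  A: 3 − 2 = 1
  B: 1 − 4 = -3
  C: 2 − 3 = -1
  D: 5 − 0 = 5
  E: 4 − 1 = 3
  F: 0 − 5 = -5
D has the best Copeland score.

D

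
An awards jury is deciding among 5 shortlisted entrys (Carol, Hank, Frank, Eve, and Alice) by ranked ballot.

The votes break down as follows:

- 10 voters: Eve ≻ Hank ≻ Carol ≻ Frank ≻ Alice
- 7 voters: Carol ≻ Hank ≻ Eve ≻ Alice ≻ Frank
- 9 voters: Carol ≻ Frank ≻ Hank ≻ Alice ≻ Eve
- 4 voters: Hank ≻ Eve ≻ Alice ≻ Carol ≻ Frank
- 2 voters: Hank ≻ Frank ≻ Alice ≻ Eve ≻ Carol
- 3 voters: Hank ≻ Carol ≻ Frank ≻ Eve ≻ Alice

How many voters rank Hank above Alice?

35

Ballots ranking Hank above Alice: 10+7+9+4+2+3 = 35.
Ballots ranking Alice above Hank: 0.
So 35 of 35 voters prefer Hank to Alice.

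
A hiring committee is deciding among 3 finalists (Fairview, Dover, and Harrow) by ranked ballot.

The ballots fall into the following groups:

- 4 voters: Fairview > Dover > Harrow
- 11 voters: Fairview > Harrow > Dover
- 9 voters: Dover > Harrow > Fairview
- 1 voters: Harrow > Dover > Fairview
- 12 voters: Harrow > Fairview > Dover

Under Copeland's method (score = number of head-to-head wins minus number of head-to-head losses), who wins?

Harrow

Pairwise results:
  Fairview vs Dover: Fairview wins 27–10.
  Fairview vs Harrow: Harrow wins 22–15.
  Dover vs Harrow: Harrow wins 24–13.
Copeland scores (wins − losses):
  Fairview: 1 − 1 = 0
  Dover: 0 − 2 = -2
  Harrow: 2 − 0 = 2
Harrow has the best Copeland score.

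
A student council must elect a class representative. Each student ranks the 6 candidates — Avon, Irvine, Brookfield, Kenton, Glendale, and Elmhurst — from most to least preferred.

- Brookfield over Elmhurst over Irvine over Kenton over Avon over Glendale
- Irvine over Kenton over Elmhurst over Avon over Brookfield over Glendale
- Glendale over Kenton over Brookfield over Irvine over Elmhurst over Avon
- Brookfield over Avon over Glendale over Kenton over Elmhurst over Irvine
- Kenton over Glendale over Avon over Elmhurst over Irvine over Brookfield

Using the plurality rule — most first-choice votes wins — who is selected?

First-place vote totals:
  Avon: 0
  Irvine: 1
  Brookfield: 2
  Kenton: 1
  Glendale: 1
  Elmhurst: 0
Brookfield has the most first-place votes.

Brookfield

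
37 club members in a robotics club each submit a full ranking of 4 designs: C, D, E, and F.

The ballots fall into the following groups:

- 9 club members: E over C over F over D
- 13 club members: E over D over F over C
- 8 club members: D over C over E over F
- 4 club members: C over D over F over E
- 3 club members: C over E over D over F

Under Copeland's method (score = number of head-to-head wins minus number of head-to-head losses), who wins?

E

Pairwise results:
  C vs D: D wins 21–16.
  C vs E: E wins 22–15.
  C vs F: C wins 24–13.
  D vs E: E wins 25–12.
  D vs F: D wins 28–9.
  E vs F: E wins 33–4.
Copeland scores (wins − losses):
  C: 1 − 2 = -1
  D: 2 − 1 = 1
  E: 3 − 0 = 3
  F: 0 − 3 = -3
E has the best Copeland score.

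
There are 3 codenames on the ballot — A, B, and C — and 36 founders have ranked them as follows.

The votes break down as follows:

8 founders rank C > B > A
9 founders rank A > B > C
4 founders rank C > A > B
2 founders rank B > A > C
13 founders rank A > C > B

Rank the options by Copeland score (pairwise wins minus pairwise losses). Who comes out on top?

Pairwise results:
  A vs B: A wins 26–10.
  A vs C: A wins 24–12.
  B vs C: C wins 25–11.
Copeland scores (wins − losses):
  A: 2 − 0 = 2
  B: 0 − 2 = -2
  C: 1 − 1 = 0
A has the best Copeland score.

A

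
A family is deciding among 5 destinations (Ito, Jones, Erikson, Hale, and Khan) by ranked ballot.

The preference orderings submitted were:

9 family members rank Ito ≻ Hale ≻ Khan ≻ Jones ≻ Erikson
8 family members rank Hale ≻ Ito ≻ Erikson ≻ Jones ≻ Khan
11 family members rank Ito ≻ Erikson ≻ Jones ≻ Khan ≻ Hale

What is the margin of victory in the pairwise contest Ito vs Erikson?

Ballots ranking Ito above Erikson: 9+8+11 = 28.
Ballots ranking Erikson above Ito: 0.
Ito wins 28–0, a margin of 28.

28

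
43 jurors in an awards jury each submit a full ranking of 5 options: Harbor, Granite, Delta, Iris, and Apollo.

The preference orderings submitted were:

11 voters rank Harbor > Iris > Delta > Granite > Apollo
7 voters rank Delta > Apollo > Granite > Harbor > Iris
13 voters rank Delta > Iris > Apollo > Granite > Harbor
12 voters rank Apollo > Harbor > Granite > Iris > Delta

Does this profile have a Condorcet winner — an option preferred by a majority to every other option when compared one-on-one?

Head-to-head results (43 voters total):
Harbor vs Granite: Harbor wins 23–20.
Harbor vs Delta: Harbor wins 23–20.
Harbor vs Iris: Harbor wins 30–13.
Harbor vs Apollo: Apollo wins 32–11.
Granite vs Delta: Delta wins 31–12.
Granite vs Iris: Iris wins 24–19.
Granite vs Apollo: Apollo wins 32–11.
Delta vs Iris: Iris wins 23–20.
Delta vs Apollo: Delta wins 31–12.
Iris vs Apollo: Iris wins 24–19.
No candidate beats all others: Harbor beats Delta beats Apollo beats Harbor, a majority cycle.

No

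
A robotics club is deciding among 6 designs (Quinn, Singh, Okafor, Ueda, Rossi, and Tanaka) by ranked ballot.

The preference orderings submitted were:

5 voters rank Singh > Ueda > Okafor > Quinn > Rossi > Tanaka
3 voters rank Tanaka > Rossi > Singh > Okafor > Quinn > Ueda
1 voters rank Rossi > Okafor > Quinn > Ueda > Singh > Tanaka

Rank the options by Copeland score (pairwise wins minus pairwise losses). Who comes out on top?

Singh

Pairwise results:
  Quinn vs Singh: Singh wins 8–1.
  Quinn vs Okafor: Okafor wins 9–0.
  Quinn vs Ueda: Ueda wins 5–4.
  Quinn vs Rossi: Quinn wins 5–4.
  Quinn vs Tanaka: Quinn wins 6–3.
  Singh vs Okafor: Singh wins 8–1.
  Singh vs Ueda: Singh wins 8–1.
  Singh vs Rossi: Singh wins 5–4.
  Singh vs Tanaka: Singh wins 6–3.
  Okafor vs Ueda: Ueda wins 5–4.
  Okafor vs Rossi: Okafor wins 5–4.
  Okafor vs Tanaka: Okafor wins 6–3.
  Ueda vs Rossi: Ueda wins 5–4.
  Ueda vs Tanaka: Ueda wins 6–3.
  Rossi vs Tanaka: Rossi wins 6–3.
Copeland scores (wins − losses):
  Quinn: 2 − 3 = -1
  Singh: 5 − 0 = 5
  Okafor: 3 − 2 = 1
  Ueda: 4 − 1 = 3
  Rossi: 1 − 4 = -3
  Tanaka: 0 − 5 = -5
Singh has the best Copeland score.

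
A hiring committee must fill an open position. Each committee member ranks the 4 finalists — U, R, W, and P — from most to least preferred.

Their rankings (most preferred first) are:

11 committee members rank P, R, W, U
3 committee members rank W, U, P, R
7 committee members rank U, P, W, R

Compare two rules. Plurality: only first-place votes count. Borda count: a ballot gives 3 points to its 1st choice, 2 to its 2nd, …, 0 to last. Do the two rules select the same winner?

Plurality first-place counts: U 7, R 0, W 3, P 11 → P.
Borda totals: U 27, R 22, W 27, P 50 → P.
The two rules agree on P.

Yes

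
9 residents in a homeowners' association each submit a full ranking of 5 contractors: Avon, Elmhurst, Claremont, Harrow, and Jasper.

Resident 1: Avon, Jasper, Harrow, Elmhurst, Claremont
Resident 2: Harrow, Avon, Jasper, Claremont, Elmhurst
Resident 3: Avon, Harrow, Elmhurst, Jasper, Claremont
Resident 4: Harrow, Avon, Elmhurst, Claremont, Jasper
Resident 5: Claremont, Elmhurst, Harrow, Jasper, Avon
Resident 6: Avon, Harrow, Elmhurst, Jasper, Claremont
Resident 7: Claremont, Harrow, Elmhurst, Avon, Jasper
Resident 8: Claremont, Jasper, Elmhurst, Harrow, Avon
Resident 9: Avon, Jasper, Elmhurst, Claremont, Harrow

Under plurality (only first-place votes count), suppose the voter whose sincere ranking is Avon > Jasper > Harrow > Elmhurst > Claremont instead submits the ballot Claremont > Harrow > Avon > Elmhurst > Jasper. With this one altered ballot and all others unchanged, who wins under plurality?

First-place totals with the altered ballot: Avon 3, Elmhurst 0, Claremont 4, Harrow 2, Jasper 0.
The switch changes the winner from Avon to Claremont.

Claremont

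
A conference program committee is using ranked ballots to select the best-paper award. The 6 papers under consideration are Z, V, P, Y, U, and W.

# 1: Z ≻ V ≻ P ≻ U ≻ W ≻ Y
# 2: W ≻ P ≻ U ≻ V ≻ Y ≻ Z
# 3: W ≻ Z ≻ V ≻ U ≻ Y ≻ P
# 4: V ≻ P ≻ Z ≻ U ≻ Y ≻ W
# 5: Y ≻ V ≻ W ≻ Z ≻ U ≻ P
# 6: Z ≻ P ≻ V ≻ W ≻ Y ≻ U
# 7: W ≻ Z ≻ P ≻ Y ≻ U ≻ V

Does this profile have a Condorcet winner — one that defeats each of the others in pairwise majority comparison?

No

Head-to-head results (7 voters total):
Z vs V: Z wins 4–3.
Z vs P: Z wins 5–2.
Z vs Y: Z wins 5–2.
Z vs U: Z wins 6–1.
Z vs W: W wins 4–3.
V vs P: V wins 4–3.
V vs Y: V wins 5–2.
V vs U: V wins 5–2.
V vs W: V wins 4–3.
P vs Y: P wins 5–2.
P vs U: P wins 5–2.
P vs W: W wins 4–3.
Y vs U: U wins 4–3.
Y vs W: W wins 5–2.
U vs W: W wins 5–2.
No candidate beats all others: Z beats V beats W beats Z, a majority cycle.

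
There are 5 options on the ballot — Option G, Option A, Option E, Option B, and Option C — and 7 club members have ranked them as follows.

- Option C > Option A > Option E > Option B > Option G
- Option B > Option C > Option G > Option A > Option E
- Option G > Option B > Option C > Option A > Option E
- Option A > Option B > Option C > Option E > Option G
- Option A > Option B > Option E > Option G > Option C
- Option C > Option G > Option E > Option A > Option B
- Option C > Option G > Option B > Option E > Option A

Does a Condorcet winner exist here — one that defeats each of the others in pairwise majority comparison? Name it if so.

None — there is no Condorcet winner

Head-to-head results (7 voters total):
Option G vs Option A: Option G wins 4–3.
Option G vs Option E: Option G wins 4–3.
Option G vs Option B: Option B wins 4–3.
Option G vs Option C: Option C wins 5–2.
Option A vs Option E: Option A wins 5–2.
Option A vs Option B: Option A wins 4–3.
Option A vs Option C: Option C wins 5–2.
Option E vs Option B: Option B wins 5–2.
Option E vs Option C: Option C wins 6–1.
Option B vs Option C: Option B wins 4–3.
No candidate beats all others: Option G beats Option A beats Option B beats Option G, a majority cycle.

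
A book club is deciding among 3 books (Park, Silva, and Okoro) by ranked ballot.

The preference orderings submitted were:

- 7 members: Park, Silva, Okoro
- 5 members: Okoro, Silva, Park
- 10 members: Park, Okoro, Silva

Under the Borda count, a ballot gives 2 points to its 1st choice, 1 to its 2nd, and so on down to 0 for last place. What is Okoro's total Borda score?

Borda scores:
  Park: 7·2 + 5·0 + 10·2 = 34
  Silva: 7·1 + 5·1 + 10·0 = 12
  Okoro: 7·0 + 5·2 + 10·1 = 20

20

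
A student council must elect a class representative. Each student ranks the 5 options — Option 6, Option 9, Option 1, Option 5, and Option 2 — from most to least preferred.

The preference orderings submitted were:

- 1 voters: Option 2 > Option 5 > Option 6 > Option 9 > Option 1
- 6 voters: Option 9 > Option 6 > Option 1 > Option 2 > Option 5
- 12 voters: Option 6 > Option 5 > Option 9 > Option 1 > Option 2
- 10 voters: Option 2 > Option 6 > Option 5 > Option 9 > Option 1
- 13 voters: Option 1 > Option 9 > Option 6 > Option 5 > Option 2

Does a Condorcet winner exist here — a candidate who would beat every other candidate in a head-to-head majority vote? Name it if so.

Option 6

Head-to-head results (42 voters total):
Option 6 vs Option 9: Option 6 wins 23–19.
Option 6 vs Option 1: Option 6 wins 29–13.
Option 6 vs Option 5: Option 6 wins 41–1.
Option 6 vs Option 2: Option 6 wins 31–11.
Option 9 vs Option 1: Option 9 wins 29–13.
Option 9 vs Option 5: Option 5 wins 23–19.
Option 9 vs Option 2: Option 9 wins 31–11.
Option 1 vs Option 5: Option 5 wins 23–19.
Option 1 vs Option 2: Option 1 wins 31–11.
Option 5 vs Option 2: Option 5 wins 25–17.
Option 6 beats each rival — Option 9 (23–19), Option 1 (29–13), Option 5 (41–1), Option 2 (31–11) — so Option 6 is the Condorcet winner.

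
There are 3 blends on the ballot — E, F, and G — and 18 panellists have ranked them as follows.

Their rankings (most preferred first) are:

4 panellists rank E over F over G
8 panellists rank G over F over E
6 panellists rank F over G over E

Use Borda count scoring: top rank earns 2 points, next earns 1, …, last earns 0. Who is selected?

Borda scores:
  E: 4·2 + 8·0 + 6·0 = 8
  F: 4·1 + 8·1 + 6·2 = 24
  G: 4·0 + 8·2 + 6·1 = 22
F has the highest total.

F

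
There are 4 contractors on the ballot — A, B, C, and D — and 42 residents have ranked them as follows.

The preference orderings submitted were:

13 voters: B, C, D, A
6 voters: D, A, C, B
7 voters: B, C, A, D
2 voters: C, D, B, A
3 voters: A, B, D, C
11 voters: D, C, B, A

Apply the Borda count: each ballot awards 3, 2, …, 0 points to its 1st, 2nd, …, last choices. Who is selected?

B

Borda scores:
  A: 13·0 + 6·2 + 7·1 + 2·0 + 3·3 + 11·0 = 28
  B: 13·3 + 6·0 + 7·3 + 2·1 + 3·2 + 11·1 = 79
  C: 13·2 + 6·1 + 7·2 + 2·3 + 3·0 + 11·2 = 74
  D: 13·1 + 6·3 + 7·0 + 2·2 + 3·1 + 11·3 = 71
B has the highest total.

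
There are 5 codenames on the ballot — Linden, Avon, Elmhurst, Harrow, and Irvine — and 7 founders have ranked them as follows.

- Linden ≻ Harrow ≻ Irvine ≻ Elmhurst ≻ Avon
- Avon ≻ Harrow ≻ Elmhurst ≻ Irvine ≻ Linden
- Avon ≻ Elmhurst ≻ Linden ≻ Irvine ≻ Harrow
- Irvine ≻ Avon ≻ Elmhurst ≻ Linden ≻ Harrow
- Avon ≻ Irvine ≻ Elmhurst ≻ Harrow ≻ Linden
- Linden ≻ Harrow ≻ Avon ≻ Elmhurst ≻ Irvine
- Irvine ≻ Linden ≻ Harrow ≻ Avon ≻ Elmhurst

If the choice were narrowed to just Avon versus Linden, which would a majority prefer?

Ballots ranking Avon above Linden: 4.
Ballots ranking Linden above Avon: 3.
Avon wins the head-to-head, 4–3.

Avon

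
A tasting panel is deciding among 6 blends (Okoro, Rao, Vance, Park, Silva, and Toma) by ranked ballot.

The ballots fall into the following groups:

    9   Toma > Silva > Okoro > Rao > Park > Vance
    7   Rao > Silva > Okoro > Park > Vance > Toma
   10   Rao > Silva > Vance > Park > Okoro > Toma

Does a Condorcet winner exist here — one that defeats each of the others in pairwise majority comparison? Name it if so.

Head-to-head results (26 voters total):
Okoro vs Rao: Rao wins 17–9.
Okoro vs Vance: Okoro wins 16–10.
Okoro vs Park: Okoro wins 16–10.
Okoro vs Silva: Silva wins 26–0.
Okoro vs Toma: Okoro wins 17–9.
Rao vs Vance: Rao wins 26–0.
Rao vs Park: Rao wins 26–0.
Rao vs Silva: Rao wins 17–9.
Rao vs Toma: Rao wins 17–9.
Vance vs Park: Park wins 16–10.
Vance vs Silva: Silva wins 26–0.
Vance vs Toma: Vance wins 17–9.
Park vs Silva: Silva wins 26–0.
Park vs Toma: Park wins 17–9.
Silva vs Toma: Silva wins 17–9.
Rao beats each rival — Okoro (17–9), Vance (26–0), Park (26–0), Silva (17–9), Toma (17–9) — so Rao is the Condorcet winner.

Rao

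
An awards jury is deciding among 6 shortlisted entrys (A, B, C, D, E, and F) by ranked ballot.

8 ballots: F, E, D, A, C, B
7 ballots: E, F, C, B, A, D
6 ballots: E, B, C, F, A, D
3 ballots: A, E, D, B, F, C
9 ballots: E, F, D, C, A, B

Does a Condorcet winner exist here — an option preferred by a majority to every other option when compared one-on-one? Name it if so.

Head-to-head results (33 voters total):
A vs B: A wins 20–13.
A vs C: C wins 22–11.
A vs D: D wins 17–16.
A vs E: E wins 30–3.
A vs F: F wins 30–3.
B vs C: C wins 24–9.
B vs D: D wins 20–13.
B vs E: E wins 33–0.
B vs F: F wins 24–9.
C vs D: D wins 20–13.
C vs E: E wins 33–0.
C vs F: F wins 27–6.
D vs E: E wins 33–0.
D vs F: F wins 30–3.
E vs F: E wins 25–8.
E beats each rival — A (30–3), B (33–0), C (33–0), D (33–0), F (25–8) — so E is the Condorcet winner.

E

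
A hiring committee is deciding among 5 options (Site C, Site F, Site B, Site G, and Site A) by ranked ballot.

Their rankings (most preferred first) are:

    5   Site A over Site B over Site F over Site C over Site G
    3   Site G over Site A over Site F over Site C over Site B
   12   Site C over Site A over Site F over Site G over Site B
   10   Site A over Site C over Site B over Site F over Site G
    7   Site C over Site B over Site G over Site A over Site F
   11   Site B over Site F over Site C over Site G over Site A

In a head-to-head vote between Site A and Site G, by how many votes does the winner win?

Ballots ranking Site A above Site G: 5+12+10 = 27.
Ballots ranking Site G above Site A: 3+7+11 = 21.
Site A wins 27–21, a margin of 6.

6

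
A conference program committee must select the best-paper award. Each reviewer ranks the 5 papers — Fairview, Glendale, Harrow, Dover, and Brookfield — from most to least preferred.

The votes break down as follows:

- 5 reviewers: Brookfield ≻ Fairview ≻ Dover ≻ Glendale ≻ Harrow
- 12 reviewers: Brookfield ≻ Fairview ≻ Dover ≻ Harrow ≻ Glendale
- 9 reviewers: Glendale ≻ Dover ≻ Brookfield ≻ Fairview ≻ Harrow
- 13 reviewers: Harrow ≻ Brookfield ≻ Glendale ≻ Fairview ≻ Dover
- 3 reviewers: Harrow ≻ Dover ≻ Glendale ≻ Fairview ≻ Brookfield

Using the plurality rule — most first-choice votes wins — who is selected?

Brookfield

First-place vote totals:
  Fairview: 0
  Glendale: 9
  Harrow: 16
  Dover: 0
  Brookfield: 17
Brookfield has the most first-place votes.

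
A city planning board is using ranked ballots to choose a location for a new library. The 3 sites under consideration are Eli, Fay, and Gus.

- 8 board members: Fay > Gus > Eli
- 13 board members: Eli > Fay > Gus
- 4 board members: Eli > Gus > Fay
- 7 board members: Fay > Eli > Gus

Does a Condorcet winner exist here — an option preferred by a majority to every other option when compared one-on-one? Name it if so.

Head-to-head results (32 voters total):
Eli vs Fay: Eli wins 17–15.
Eli vs Gus: Eli wins 24–8.
Fay vs Gus: Fay wins 28–4.
Eli beats each rival — Fay (17–15), Gus (24–8) — so Eli is the Condorcet winner.

Eli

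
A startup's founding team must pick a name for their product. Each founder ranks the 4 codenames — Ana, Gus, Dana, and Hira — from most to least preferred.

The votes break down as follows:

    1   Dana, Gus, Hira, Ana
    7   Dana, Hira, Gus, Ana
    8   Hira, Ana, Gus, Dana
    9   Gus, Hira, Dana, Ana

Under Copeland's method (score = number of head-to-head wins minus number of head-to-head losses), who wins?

Hira

Pairwise results:
  Ana vs Gus: Gus wins 17–8.
  Ana vs Dana: Dana wins 17–8.
  Ana vs Hira: Hira wins 25–0.
  Gus vs Dana: Gus wins 17–8.
  Gus vs Hira: Hira wins 15–10.
  Dana vs Hira: Hira wins 17–8.
Copeland scores (wins − losses):
  Ana: 0 − 3 = -3
  Gus: 2 − 1 = 1
  Dana: 1 − 2 = -1
  Hira: 3 − 0 = 3
Hira has the best Copeland score.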